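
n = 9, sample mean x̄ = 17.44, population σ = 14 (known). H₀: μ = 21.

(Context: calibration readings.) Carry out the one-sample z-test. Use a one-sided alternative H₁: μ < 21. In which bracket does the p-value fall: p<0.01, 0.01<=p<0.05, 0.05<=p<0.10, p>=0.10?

p-value bracket: p>=0.10

SE = σ/√n = 14/√9 = 4.6667
z = (x̄−μ₀)/SE = (17.44−21)/4.6667 = -0.7629
p-value (one-sided, H₁ less) = 0.22277
→ bracket: p>=0.10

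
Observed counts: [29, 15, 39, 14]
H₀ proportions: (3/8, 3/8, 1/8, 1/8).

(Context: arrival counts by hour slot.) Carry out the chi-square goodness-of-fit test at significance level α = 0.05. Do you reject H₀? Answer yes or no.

reject H₀: yes

n = 97; E_i = n·p_i = [36.38, 36.38, 12.12, 12.12]
χ² = (29−36.38)²/36.38 + (15−36.38)²/36.38 + (39−12.12)²/12.12 + (14−12.12)²/12.12 = 73.9141
df = 3
p-value (upper-tail) = 0.00000
At α=0.05: p < α → reject H₀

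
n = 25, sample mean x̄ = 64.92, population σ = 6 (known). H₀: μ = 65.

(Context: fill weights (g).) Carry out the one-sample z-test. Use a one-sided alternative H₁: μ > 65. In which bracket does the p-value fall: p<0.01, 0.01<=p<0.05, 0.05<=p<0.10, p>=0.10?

SE = σ/√n = 6/√25 = 1.2000
z = (x̄−μ₀)/SE = (64.92−65)/1.2000 = -0.0667
p-value (one-sided, H₁ greater) = 0.52658
→ bracket: p>=0.10

p-value bracket: p>=0.10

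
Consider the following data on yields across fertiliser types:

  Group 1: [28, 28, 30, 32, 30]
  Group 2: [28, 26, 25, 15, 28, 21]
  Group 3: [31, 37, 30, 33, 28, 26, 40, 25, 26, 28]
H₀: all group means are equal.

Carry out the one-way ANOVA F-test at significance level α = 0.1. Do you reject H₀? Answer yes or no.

reject H₀: yes

Group means [29.60, 23.83, 30.40], grand mean 28.333
SSB = Σnᵢ(x̄ᵢ−x̄)² = 172.233; SSW = ΣΣ(x−x̄ᵢ)² = 360.433
MSB = 172.233/2 = 86.1167; MSW = 360.433/18 = 20.0241
F = MSB/MSW = 4.3007
df = (2, 18)
p-value (upper-tail) = 0.02974
At α=0.1: p < α → reject H₀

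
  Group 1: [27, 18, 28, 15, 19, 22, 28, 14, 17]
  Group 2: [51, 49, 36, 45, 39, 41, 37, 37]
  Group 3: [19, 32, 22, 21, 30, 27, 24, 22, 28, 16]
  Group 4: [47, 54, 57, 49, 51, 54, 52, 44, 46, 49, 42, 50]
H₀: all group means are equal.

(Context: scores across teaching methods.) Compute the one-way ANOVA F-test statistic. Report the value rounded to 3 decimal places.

test statistic = 74.487

Group means [20.89, 41.88, 24.10, 49.58], grand mean 34.846
SSB = Σnᵢ(x̄ᵢ−x̄)² = 5909.496; SSW = ΣΣ(x−x̄ᵢ)² = 925.581
MSB = 5909.496/3 = 1969.8321; MSW = 925.581/35 = 26.4452
F = MSB/MSW = 74.4874
df = (3, 35)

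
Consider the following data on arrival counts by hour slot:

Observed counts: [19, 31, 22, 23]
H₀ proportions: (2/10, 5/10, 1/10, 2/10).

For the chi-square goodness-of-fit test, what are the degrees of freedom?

df = k − 1 = 4 − 1 = 3

degrees of freedom = 3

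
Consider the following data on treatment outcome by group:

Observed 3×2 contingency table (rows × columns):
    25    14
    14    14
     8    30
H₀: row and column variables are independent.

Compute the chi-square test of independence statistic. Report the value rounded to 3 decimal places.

test statistic = 14.850

Row totals [39, 28, 38], col totals [47, 58], n=105
χ² = (25−17.46)²/17.46 + (14−21.54)²/21.54 + (14−12.53)²/12.53 + (14−15.47)²/15.47 + (8−17.01)²/17.01 + (30−20.99)²/20.99 = 14.8500
df = 2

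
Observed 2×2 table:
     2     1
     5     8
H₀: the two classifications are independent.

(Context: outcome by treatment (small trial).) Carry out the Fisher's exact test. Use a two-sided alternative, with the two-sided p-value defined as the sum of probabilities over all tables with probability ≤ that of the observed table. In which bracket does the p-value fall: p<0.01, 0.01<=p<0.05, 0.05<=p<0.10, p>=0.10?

p-value bracket: p>=0.10

Margins: r₁=3, r₂=13, c₁=7, c₂=9, n=16
p_obs = C(3,2)·C(13,5)/C(16,7); sum pmf over tables with pmf ≤ p_obs
p-value (two-sided) = 0.55000
→ bracket: p>=0.10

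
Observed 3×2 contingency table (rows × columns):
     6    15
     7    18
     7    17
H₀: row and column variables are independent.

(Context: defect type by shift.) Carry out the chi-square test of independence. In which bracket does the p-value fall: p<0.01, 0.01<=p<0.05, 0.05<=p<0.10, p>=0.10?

Row totals [21, 25, 24], col totals [20, 50], n=70
χ² = (6−6.00)²/6.00 + (15−15.00)²/15.00 + (7−7.14)²/7.14 + (18−17.86)²/17.86 + (7−6.86)²/6.86 + (17−17.14)²/17.14 = 0.0082
df = 2
p-value (upper-tail) = 0.99592
→ bracket: p>=0.10

p-value bracket: p>=0.10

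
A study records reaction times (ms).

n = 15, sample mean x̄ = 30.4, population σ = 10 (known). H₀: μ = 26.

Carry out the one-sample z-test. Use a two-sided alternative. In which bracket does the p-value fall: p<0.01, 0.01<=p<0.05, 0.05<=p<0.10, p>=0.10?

SE = σ/√n = 10/√15 = 2.5820
z = (x̄−μ₀)/SE = (30.4−26)/2.5820 = 1.7041
p-value (two-sided) = 0.08836
→ bracket: 0.05<=p<0.10

p-value bracket: 0.05<=p<0.10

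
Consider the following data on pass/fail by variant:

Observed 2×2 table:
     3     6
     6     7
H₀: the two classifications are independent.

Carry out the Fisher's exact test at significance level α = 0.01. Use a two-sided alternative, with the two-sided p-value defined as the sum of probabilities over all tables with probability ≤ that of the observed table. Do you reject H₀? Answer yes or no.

reject H₀: no

Margins: r₁=9, r₂=13, c₁=9, c₂=13, n=22
p_obs = C(9,3)·C(13,6)/C(22,9); sum pmf over tables with pmf ≤ p_obs
p-value (two-sided) = 0.67399
At α=0.01: p ≥ α → fail to reject H₀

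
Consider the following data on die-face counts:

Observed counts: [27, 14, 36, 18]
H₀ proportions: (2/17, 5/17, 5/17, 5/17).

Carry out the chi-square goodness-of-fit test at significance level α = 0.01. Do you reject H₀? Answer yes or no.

n = 95; E_i = n·p_i = [11.18, 27.94, 27.94, 27.94]
χ² = (27−11.18)²/11.18 + (14−27.94)²/27.94 + (36−27.94)²/27.94 + (18−27.94)²/27.94 = 35.2200
df = 3
p-value (upper-tail) = 0.00000
At α=0.01: p < α → reject H₀

reject H₀: yes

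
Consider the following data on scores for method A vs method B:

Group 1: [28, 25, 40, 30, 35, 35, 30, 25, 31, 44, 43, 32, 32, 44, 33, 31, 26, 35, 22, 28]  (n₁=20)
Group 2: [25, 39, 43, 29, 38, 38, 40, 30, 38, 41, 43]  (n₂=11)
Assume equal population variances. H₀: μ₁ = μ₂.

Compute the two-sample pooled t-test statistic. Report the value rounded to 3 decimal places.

x̄₁=32.450, s₁=6.378, n₁=20
x̄₂=36.727, s₂=6.002, n₂=11
s_p² = [19·6.378² + 10·6.002²]/29 = 39.0735
SE = √(s_p²·(1/20+1/11)) = 2.3464
t = (32.450−36.727)/2.3464 = -1.8229
df = 29

test statistic = -1.823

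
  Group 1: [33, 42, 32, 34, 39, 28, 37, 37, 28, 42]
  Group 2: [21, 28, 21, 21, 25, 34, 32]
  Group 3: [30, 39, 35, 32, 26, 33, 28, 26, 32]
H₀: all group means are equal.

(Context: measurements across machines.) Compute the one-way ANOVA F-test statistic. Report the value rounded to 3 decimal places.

test statistic = 7.172

Group means [35.20, 26.00, 31.22], grand mean 31.346
SSB = Σnᵢ(x̄ᵢ−x̄)² = 348.729; SSW = ΣΣ(x−x̄ᵢ)² = 559.156
MSB = 348.729/2 = 174.3645; MSW = 559.156/23 = 24.3111
F = MSB/MSW = 7.1722
df = (2, 23)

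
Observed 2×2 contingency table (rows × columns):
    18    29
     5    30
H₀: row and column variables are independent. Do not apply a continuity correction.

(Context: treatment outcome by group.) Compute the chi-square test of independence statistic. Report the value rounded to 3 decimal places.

test statistic = 5.731

Row totals [47, 35], col totals [23, 59], n=82
χ² = (18−13.18)²/13.18 + (29−33.82)²/33.82 + (5−9.82)²/9.82 + (30−25.18)²/25.18 = 5.7314
df = 1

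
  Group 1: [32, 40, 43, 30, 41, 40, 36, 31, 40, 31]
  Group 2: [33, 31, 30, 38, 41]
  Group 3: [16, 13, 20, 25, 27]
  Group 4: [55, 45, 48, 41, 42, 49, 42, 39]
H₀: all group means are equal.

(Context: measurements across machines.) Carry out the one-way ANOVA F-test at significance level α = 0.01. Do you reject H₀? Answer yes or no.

Group means [36.40, 34.60, 20.20, 45.12], grand mean 35.679
SSB = Σnᵢ(x̄ᵢ−x̄)² = 1922.832; SSW = ΣΣ(x−x̄ᵢ)² = 645.275
MSB = 1922.832/3 = 640.9440; MSW = 645.275/24 = 26.8865
F = MSB/MSW = 23.8389
df = (3, 24)
p-value (upper-tail) = 0.00000
At α=0.01: p < α → reject H₀

reject H₀: yes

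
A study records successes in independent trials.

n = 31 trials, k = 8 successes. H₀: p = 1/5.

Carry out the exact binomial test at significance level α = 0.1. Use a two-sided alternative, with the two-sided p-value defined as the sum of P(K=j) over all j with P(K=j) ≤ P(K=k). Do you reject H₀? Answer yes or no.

Exact binomial: n=31, k=8, p₀=1/5=0.2000
P(X=j) = C(n,j)·p₀^j·(1−p₀)^(n−j); p = Σ P(X=j) over j with P(X=j) ≤ P(X=8)
p-value (two-sided) = 0.37698
At α=0.1: p ≥ α → fail to reject H₀

reject H₀: no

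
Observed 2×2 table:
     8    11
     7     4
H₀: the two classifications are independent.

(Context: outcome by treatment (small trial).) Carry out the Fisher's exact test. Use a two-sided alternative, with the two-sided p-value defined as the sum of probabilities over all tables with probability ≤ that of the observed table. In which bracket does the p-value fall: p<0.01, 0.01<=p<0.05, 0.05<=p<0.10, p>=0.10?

p-value bracket: p>=0.10

Margins: r₁=19, r₂=11, c₁=15, c₂=15, n=30
p_obs = C(19,8)·C(11,7)/C(30,15); sum pmf over tables with pmf ≤ p_obs
p-value (two-sided) = 0.44973
→ bracket: p>=0.10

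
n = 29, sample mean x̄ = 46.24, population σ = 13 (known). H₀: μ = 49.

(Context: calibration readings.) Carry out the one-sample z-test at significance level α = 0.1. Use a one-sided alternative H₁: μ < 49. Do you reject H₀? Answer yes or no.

reject H₀: no

SE = σ/√n = 13/√29 = 2.4140
z = (x̄−μ₀)/SE = (46.24−49)/2.4140 = -1.1433
p-value (one-sided, H₁ less) = 0.12645
At α=0.1: p ≥ α → fail to reject H₀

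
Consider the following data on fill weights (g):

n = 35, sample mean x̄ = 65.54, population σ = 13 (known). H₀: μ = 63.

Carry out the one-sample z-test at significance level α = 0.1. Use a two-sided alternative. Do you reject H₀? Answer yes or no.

reject H₀: no

SE = σ/√n = 13/√35 = 2.1974
z = (x̄−μ₀)/SE = (65.54−63)/2.1974 = 1.1559
p-value (two-sided) = 0.24772
At α=0.1: p ≥ α → fail to reject H₀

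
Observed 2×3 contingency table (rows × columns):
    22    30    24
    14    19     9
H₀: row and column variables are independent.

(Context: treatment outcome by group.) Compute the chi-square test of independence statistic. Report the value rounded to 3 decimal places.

Row totals [76, 42], col totals [36, 49, 33], n=118
χ² = (22−23.19)²/23.19 + (30−31.56)²/31.56 + (24−21.25)²/21.25 + (14−12.81)²/12.81 + (19−17.44)²/17.44 + (9−11.75)²/11.75 = 1.3836
df = 2

test statistic = 1.384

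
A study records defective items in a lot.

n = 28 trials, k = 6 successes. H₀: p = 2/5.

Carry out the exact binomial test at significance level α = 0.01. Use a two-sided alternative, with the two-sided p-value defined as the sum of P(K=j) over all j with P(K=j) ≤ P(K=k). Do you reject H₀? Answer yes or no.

Exact binomial: n=28, k=6, p₀=2/5=0.4000
P(X=j) = C(n,j)·p₀^j·(1−p₀)^(n−j); p = Σ P(X=j) over j with P(X=j) ≤ P(X=6)
p-value (two-sided) = 0.05296
At α=0.01: p ≥ α → fail to reject H₀

reject H₀: no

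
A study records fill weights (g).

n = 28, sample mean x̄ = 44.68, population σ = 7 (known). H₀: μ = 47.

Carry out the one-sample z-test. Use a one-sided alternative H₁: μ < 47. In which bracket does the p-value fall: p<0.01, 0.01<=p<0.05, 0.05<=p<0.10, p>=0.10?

p-value bracket: 0.01<=p<0.05

SE = σ/√n = 7/√28 = 1.3229
z = (x̄−μ₀)/SE = (44.68−47)/1.3229 = -1.7538
p-value (one-sided, H₁ less) = 0.03974
→ bracket: 0.01<=p<0.05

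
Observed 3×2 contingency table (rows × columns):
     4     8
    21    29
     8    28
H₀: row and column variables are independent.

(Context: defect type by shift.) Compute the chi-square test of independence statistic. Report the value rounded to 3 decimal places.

Row totals [12, 50, 36], col totals [33, 65], n=98
χ² = (4−4.04)²/4.04 + (8−7.96)²/7.96 + (21−16.84)²/16.84 + (29−33.16)²/33.16 + (8−12.12)²/12.12 + (28−23.88)²/23.88 = 3.6664
df = 2

test statistic = 3.666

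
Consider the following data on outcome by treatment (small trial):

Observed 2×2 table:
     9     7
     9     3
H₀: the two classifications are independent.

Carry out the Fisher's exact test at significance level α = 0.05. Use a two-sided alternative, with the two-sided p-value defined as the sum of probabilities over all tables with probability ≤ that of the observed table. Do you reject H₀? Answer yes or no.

reject H₀: no

Margins: r₁=16, r₂=12, c₁=18, c₂=10, n=28
p_obs = C(16,9)·C(12,9)/C(28,18); sum pmf over tables with pmf ≤ p_obs
p-value (two-sided) = 0.43432
At α=0.05: p ≥ α → fail to reject H₀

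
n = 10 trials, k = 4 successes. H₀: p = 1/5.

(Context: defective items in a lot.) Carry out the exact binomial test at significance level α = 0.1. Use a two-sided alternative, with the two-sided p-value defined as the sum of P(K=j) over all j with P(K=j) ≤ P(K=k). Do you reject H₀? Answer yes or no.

reject H₀: no

Exact binomial: n=10, k=4, p₀=1/5=0.2000
P(X=j) = C(n,j)·p₀^j·(1−p₀)^(n−j); p = Σ P(X=j) over j with P(X=j) ≤ P(X=4)
p-value (two-sided) = 0.12087
At α=0.1: p ≥ α → fail to reject H₀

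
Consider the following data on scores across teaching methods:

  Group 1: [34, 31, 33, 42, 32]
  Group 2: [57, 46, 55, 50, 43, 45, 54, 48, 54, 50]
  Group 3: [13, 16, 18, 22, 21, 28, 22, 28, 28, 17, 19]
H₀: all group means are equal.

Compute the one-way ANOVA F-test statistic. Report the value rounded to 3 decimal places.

test statistic = 93.904

Group means [34.40, 50.20, 21.09], grand mean 34.846
SSB = Σnᵢ(x̄ᵢ−x̄)² = 4439.676; SSW = ΣΣ(x−x̄ᵢ)² = 543.709
MSB = 4439.676/2 = 2219.8378; MSW = 543.709/23 = 23.6395
F = MSB/MSW = 93.9037
df = (2, 23)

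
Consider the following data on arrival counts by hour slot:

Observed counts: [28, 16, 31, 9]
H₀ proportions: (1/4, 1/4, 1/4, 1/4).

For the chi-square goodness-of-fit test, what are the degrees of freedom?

df = k − 1 = 4 − 1 = 3

degrees of freedom = 3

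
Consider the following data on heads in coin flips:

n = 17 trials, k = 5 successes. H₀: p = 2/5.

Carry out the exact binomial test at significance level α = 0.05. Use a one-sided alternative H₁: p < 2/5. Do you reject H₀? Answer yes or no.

Exact binomial: n=17, k=5, p₀=2/5=0.4000
P(X≤5) from Σ C(n,i)·p₀^i·(1−p₀)^(n−i)
p-value (one-sided, H₁ less) = 0.26393
At α=0.05: p ≥ α → fail to reject H₀

reject H₀: no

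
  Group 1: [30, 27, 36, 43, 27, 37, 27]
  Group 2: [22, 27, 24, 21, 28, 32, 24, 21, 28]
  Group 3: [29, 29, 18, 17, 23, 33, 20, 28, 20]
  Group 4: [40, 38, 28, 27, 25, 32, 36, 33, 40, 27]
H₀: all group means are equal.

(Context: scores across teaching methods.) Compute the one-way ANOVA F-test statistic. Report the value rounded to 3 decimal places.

Group means [32.43, 25.22, 24.11, 32.60], grand mean 28.486
SSB = Σnᵢ(x̄ᵢ−x̄)² = 546.184; SSW = ΣΣ(x−x̄ᵢ)² = 910.559
MSB = 546.184/3 = 182.0614; MSW = 910.559/31 = 29.3729
F = MSB/MSW = 6.1983
df = (3, 31)

test statistic = 6.198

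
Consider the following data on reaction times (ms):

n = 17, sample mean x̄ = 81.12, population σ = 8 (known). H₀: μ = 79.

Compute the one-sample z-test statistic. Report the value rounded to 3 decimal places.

SE = σ/√n = 8/√17 = 1.9403
z = (x̄−μ₀)/SE = (81.12−79)/1.9403 = 1.0926

test statistic = 1.093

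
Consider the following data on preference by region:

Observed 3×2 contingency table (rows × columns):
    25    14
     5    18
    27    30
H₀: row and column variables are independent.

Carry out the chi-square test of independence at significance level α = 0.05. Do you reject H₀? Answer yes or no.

reject H₀: yes

Row totals [39, 23, 57], col totals [57, 62], n=119
χ² = (25−18.68)²/18.68 + (14−20.32)²/20.32 + (5−11.02)²/11.02 + (18−11.98)²/11.98 + (27−27.30)²/27.30 + (30−29.70)²/29.70 = 10.4166
df = 2
p-value (upper-tail) = 0.00547
At α=0.05: p < α → reject H₀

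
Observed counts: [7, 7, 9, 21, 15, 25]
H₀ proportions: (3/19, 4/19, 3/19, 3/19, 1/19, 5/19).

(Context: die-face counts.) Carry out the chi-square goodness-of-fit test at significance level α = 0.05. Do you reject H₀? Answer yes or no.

n = 84; E_i = n·p_i = [13.26, 17.68, 13.26, 13.26, 4.42, 22.11]
χ² = (7−13.26)²/13.26 + (7−17.68)²/17.68 + (9−13.26)²/13.26 + (21−13.26)²/13.26 + (15−4.42)²/4.42 + (25−22.11)²/22.11 = 40.9891
df = 5
p-value (upper-tail) = 0.00000
At α=0.05: p < α → reject H₀

reject H₀: yes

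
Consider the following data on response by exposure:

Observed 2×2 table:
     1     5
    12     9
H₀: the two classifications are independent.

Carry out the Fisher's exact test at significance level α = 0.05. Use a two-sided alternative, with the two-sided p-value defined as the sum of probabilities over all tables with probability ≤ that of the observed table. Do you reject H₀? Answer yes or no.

reject H₀: no

Margins: r₁=6, r₂=21, c₁=13, c₂=14, n=27
p_obs = C(6,1)·C(21,12)/C(27,13); sum pmf over tables with pmf ≤ p_obs
p-value (two-sided) = 0.16473
At α=0.05: p ≥ α → fail to reject H₀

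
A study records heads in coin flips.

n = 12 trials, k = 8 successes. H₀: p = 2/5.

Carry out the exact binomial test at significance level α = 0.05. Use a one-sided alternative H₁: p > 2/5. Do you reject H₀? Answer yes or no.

Exact binomial: n=12, k=8, p₀=2/5=0.4000
P(X≥8) from Σ C(n,i)·p₀^i·(1−p₀)^(n−i)
p-value (one-sided, H₁ greater) = 0.05731
At α=0.05: p ≥ α → fail to reject H₀

reject H₀: no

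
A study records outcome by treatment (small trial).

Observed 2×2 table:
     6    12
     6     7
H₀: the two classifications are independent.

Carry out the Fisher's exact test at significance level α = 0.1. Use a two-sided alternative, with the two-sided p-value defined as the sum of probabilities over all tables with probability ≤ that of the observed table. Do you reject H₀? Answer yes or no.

reject H₀: no

Margins: r₁=18, r₂=13, c₁=12, c₂=19, n=31
p_obs = C(18,6)·C(13,6)/C(31,12); sum pmf over tables with pmf ≤ p_obs
p-value (two-sided) = 0.70977
At α=0.1: p ≥ α → fail to reject H₀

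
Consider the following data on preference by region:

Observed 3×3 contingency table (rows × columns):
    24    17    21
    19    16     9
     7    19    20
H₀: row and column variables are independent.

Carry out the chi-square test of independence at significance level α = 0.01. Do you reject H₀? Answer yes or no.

Row totals [62, 44, 46], col totals [50, 52, 50], n=152
χ² = (24−20.39)²/20.39 + (17−21.21)²/21.21 + (21−20.39)²/20.39 + (19−14.47)²/14.47 + (16−15.05)²/15.05 + (9−14.47)²/14.47 + (7−15.13)²/15.13 + (19−15.74)²/15.74 + (20−15.13)²/15.13 = 11.6491
df = 4
p-value (upper-tail) = 0.02016
At α=0.01: p ≥ α → fail to reject H₀

reject H₀: no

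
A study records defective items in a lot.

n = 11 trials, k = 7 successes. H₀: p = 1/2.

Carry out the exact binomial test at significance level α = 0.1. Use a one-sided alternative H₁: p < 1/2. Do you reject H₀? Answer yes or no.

reject H₀: no

Exact binomial: n=11, k=7, p₀=1/2=0.5000
P(X≤7) from Σ C(n,i)·p₀^i·(1−p₀)^(n−i)
p-value (one-sided, H₁ less) = 0.88672
At α=0.1: p ≥ α → fail to reject H₀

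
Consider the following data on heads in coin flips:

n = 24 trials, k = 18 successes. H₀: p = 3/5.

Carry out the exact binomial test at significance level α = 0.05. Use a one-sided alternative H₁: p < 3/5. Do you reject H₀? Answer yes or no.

Exact binomial: n=24, k=18, p₀=3/5=0.6000
P(X≤18) from Σ C(n,i)·p₀^i·(1−p₀)^(n−i)
p-value (one-sided, H₁ less) = 0.96003
At α=0.05: p ≥ α → fail to reject H₀

reject H₀: no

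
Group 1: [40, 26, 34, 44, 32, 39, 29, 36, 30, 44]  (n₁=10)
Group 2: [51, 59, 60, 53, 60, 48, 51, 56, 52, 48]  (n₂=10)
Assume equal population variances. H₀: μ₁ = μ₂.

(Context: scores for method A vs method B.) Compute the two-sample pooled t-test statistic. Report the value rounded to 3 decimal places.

x̄₁=35.400, s₁=6.275, n₁=10
x̄₂=53.800, s₂=4.662, n₂=10
s_p² = [9·6.275² + 9·4.662²]/18 = 30.5556
SE = √(s_p²·(1/10+1/10)) = 2.4721
t = (35.400−53.800)/2.4721 = -7.4432
df = 18

test statistic = -7.443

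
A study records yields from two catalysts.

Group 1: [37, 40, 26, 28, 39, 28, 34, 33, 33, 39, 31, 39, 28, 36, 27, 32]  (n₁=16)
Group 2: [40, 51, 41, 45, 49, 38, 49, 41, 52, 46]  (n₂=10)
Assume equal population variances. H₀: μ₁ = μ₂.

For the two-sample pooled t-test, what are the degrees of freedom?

df = n₁ + n₂ − 2 = 16 + 10 − 2 = 24

degrees of freedom = 24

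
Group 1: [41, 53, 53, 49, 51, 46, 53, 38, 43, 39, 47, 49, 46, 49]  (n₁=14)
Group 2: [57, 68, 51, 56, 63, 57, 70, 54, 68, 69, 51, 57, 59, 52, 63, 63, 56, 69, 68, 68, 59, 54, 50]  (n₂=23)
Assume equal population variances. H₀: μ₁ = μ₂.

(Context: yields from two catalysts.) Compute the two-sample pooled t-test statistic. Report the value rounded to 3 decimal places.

x̄₁=46.929, s₁=5.076, n₁=14
x̄₂=60.087, s₂=6.755, n₂=23
s_p² = [13·5.076² + 22·6.755²]/35 = 38.2501
SE = √(s_p²·(1/14+1/23)) = 2.0965
t = (46.929−60.087)/2.0965 = -6.2764
df = 35

test statistic = -6.276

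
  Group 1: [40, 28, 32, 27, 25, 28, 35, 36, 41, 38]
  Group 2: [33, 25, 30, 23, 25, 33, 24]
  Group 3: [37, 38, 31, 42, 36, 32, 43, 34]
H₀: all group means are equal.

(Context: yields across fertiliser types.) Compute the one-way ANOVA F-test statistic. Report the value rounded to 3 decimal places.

test statistic = 6.213

Group means [33.00, 27.57, 36.62], grand mean 32.640
SSB = Σnᵢ(x̄ᵢ−x̄)² = 308.171; SSW = ΣΣ(x−x̄ᵢ)² = 545.589
MSB = 308.171/2 = 154.0854; MSW = 545.589/22 = 24.7995
F = MSB/MSW = 6.2132
df = (2, 22)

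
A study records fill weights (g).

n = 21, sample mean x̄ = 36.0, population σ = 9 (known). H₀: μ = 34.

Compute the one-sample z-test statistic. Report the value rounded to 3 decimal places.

test statistic = 1.018

SE = σ/√n = 9/√21 = 1.9640
z = (x̄−μ₀)/SE = (36.0−34)/1.9640 = 1.0184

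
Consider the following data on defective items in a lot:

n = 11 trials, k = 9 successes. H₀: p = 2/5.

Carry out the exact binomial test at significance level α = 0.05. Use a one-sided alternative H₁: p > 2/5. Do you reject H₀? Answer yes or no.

Exact binomial: n=11, k=9, p₀=2/5=0.4000
P(X≥9) from Σ C(n,i)·p₀^i·(1−p₀)^(n−i)
p-value (one-sided, H₁ greater) = 0.00592
At α=0.05: p < α → reject H₀

reject H₀: yes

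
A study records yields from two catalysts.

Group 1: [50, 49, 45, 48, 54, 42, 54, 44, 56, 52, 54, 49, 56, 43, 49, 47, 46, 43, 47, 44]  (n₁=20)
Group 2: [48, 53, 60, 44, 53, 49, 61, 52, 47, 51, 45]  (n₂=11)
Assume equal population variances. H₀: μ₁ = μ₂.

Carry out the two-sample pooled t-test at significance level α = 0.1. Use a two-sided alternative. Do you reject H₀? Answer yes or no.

reject H₀: no

x̄₁=48.600, s₁=4.500, n₁=20
x̄₂=51.182, s₂=5.510, n₂=11
s_p² = [19·4.500² + 10·5.510²]/29 = 23.7392
SE = √(s_p²·(1/20+1/11)) = 1.8290
t = (48.600−51.182)/1.8290 = -1.4116
df = 29
p-value (two-sided) = 0.16870
At α=0.1: p ≥ α → fail to reject H₀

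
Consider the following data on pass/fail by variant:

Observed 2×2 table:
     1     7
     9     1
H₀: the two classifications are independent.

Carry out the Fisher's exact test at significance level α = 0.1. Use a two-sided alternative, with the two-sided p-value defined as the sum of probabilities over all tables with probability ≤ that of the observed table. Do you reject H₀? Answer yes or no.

Margins: r₁=8, r₂=10, c₁=10, c₂=8, n=18
p_obs = C(8,1)·C(10,9)/C(18,10); sum pmf over tables with pmf ≤ p_obs
p-value (two-sided) = 0.00288
At α=0.1: p < α → reject H₀

reject H₀: yes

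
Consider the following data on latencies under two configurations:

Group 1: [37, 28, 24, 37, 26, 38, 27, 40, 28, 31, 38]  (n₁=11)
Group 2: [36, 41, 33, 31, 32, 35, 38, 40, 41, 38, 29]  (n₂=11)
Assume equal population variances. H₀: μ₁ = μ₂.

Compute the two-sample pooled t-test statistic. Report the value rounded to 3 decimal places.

x̄₁=32.182, s₁=5.862, n₁=11
x̄₂=35.818, s₂=4.167, n₂=11
s_p² = [10·5.862² + 10·4.167²]/20 = 25.8636
SE = √(s_p²·(1/11+1/11)) = 2.1685
t = (32.182−35.818)/2.1685 = -1.6769
df = 20

test statistic = -1.677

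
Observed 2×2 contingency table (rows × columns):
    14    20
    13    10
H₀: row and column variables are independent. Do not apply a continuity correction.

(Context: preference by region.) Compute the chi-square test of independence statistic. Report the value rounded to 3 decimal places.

test statistic = 1.296

Row totals [34, 23], col totals [27, 30], n=57
χ² = (14−16.11)²/16.11 + (20−17.89)²/17.89 + (13−10.89)²/10.89 + (10−12.11)²/12.11 = 1.2958
df = 1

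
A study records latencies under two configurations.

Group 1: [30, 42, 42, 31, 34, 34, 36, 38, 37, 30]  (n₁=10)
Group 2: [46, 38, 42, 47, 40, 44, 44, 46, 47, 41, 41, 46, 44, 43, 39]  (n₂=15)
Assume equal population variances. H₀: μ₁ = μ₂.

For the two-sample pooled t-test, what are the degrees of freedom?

df = n₁ + n₂ − 2 = 10 + 15 − 2 = 23

degrees of freedom = 23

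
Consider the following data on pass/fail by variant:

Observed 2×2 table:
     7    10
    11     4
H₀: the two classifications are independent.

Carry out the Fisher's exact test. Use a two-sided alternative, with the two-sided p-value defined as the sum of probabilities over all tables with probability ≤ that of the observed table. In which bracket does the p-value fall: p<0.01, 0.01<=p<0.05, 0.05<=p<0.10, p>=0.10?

p-value bracket: 0.05<=p<0.10

Margins: r₁=17, r₂=15, c₁=18, c₂=14, n=32
p_obs = C(17,7)·C(15,11)/C(32,18); sum pmf over tables with pmf ≤ p_obs
p-value (two-sided) = 0.08697
→ bracket: 0.05<=p<0.10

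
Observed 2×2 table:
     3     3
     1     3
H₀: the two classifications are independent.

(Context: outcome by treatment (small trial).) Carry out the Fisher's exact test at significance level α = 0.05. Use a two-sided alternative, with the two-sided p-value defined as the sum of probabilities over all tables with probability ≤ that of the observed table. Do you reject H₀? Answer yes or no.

Margins: r₁=6, r₂=4, c₁=4, c₂=6, n=10
p_obs = C(6,3)·C(4,1)/C(10,4); sum pmf over tables with pmf ≤ p_obs
p-value (two-sided) = 0.57143
At α=0.05: p ≥ α → fail to reject H₀

reject H₀: no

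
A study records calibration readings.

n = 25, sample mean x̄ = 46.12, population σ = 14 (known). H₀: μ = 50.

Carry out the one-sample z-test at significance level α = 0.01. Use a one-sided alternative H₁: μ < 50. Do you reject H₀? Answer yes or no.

SE = σ/√n = 14/√25 = 2.8000
z = (x̄−μ₀)/SE = (46.12−50)/2.8000 = -1.3857
p-value (one-sided, H₁ less) = 0.08292
At α=0.01: p ≥ α → fail to reject H₀

reject H₀: no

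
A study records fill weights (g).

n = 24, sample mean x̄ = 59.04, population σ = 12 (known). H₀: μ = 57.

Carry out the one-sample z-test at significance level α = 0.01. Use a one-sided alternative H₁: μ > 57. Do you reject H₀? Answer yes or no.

reject H₀: no

SE = σ/√n = 12/√24 = 2.4495
z = (x̄−μ₀)/SE = (59.04−57)/2.4495 = 0.8328
p-value (one-sided, H₁ greater) = 0.20247
At α=0.01: p ≥ α → fail to reject H₀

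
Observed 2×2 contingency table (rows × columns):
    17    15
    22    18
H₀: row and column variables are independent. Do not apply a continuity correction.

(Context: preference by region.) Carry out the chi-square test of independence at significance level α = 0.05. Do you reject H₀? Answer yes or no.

Row totals [32, 40], col totals [39, 33], n=72
χ² = (17−17.33)²/17.33 + (15−14.67)²/14.67 + (22−21.67)²/21.67 + (18−18.33)²/18.33 = 0.0252
df = 1
p-value (upper-tail) = 0.87393
At α=0.05: p ≥ α → fail to reject H₀

reject H₀: no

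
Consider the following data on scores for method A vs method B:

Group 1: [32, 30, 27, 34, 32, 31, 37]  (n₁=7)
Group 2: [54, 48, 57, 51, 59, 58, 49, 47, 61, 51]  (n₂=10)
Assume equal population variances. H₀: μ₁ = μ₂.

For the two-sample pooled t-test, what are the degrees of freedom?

df = n₁ + n₂ − 2 = 7 + 10 − 2 = 15

degrees of freedom = 15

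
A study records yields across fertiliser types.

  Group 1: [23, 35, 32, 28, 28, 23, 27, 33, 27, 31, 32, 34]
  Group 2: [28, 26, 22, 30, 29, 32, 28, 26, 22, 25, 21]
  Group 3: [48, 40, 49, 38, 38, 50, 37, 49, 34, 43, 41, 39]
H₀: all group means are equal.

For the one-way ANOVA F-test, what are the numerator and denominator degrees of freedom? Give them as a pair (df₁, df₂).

degrees of freedom = [2, 32]

k = 3 groups, N = 35 total
df = (k−1, N−k) = (3−1, 35−3) = (2, 32)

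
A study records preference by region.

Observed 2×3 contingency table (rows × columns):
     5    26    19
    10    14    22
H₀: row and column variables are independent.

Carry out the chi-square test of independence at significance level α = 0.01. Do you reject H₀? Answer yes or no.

Row totals [50, 46], col totals [15, 40, 41], n=96
χ² = (5−7.81)²/7.81 + (26−20.83)²/20.83 + (19−21.35)²/21.35 + (10−7.19)²/7.19 + (14−19.17)²/19.17 + (22−19.65)²/19.65 = 5.3288
df = 2
p-value (upper-tail) = 0.06964
At α=0.01: p ≥ α → fail to reject H₀

reject H₀: no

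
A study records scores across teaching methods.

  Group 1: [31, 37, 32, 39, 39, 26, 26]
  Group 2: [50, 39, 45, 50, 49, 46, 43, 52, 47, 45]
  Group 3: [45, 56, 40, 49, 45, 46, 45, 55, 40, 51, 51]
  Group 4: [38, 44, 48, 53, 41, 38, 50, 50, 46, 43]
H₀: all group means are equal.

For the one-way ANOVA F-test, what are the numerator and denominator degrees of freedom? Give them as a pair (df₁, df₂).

k = 4 groups, N = 38 total
df = (k−1, N−k) = (4−1, 38−4) = (3, 34)

degrees of freedom = [3, 34]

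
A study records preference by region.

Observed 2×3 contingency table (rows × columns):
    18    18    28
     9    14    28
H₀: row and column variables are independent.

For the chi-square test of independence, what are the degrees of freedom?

df = (r−1)(c−1) = (2−1)·(3−1) = 2

degrees of freedom = 2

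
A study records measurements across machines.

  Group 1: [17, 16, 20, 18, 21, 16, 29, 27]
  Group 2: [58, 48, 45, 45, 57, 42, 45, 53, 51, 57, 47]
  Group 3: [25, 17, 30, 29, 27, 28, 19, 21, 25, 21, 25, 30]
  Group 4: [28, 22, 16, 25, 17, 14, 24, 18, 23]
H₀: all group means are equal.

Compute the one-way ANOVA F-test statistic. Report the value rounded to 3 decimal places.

Group means [20.50, 49.82, 24.75, 20.78], grand mean 29.900
SSB = Σnᵢ(x̄ᵢ−x̄)² = 6138.158; SSW = ΣΣ(x−x̄ᵢ)² = 885.442
MSB = 6138.158/3 = 2046.0527; MSW = 885.442/36 = 24.5956
F = MSB/MSW = 83.1877
df = (3, 36)

test statistic = 83.188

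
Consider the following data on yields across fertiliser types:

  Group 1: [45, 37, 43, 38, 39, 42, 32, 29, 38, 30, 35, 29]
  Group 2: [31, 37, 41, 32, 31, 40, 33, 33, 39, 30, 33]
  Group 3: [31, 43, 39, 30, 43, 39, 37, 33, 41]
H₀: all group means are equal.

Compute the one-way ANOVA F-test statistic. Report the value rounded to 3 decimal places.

test statistic = 0.874

Group means [36.42, 34.55, 37.33], grand mean 36.031
SSB = Σnᵢ(x̄ᵢ−x̄)² = 41.325; SSW = ΣΣ(x−x̄ᵢ)² = 685.644
MSB = 41.325/2 = 20.6624; MSW = 685.644/29 = 23.6429
F = MSB/MSW = 0.8739
df = (2, 29)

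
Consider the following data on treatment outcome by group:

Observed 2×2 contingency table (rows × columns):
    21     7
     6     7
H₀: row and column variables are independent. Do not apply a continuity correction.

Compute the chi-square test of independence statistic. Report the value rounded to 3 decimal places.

Row totals [28, 13], col totals [27, 14], n=41
χ² = (21−18.44)²/18.44 + (7−9.56)²/9.56 + (6−8.56)²/8.56 + (7−4.44)²/4.44 = 3.2853
df = 1

test statistic = 3.285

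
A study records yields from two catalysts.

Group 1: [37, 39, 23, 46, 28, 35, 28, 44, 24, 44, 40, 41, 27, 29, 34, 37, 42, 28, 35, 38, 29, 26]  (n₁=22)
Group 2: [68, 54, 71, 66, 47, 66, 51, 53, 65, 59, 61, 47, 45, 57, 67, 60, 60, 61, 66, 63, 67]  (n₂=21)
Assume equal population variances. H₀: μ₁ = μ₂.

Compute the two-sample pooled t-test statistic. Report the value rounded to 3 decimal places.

test statistic = -11.362

x̄₁=34.273, s₁=7.052, n₁=22
x̄₂=59.714, s₂=7.630, n₂=21
s_p² = [21·7.052² + 20·7.630²]/41 = 53.8695
SE = √(s_p²·(1/22+1/21)) = 2.2392
t = (34.273−59.714)/2.2392 = -11.3621
df = 41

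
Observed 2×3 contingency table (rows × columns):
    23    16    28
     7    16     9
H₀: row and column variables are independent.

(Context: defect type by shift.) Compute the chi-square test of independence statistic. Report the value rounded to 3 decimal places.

Row totals [67, 32], col totals [30, 32, 37], n=99
χ² = (23−20.30)²/20.30 + (16−21.66)²/21.66 + (28−25.04)²/25.04 + (7−9.70)²/9.70 + (16−10.34)²/10.34 + (9−11.96)²/11.96 = 6.7614
df = 2

test statistic = 6.761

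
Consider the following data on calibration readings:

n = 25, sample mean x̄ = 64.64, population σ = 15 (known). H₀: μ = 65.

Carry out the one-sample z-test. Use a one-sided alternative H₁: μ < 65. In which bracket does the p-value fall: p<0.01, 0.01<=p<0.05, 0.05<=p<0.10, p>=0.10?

SE = σ/√n = 15/√25 = 3.0000
z = (x̄−μ₀)/SE = (64.64−65)/3.0000 = -0.1200
p-value (one-sided, H₁ less) = 0.45224
→ bracket: p>=0.10

p-value bracket: p>=0.10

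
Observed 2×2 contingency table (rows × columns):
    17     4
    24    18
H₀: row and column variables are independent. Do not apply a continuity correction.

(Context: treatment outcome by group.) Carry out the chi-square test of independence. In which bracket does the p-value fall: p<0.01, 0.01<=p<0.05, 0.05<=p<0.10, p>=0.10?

Row totals [21, 42], col totals [41, 22], n=63
χ² = (17−13.67)²/13.67 + (4−7.33)²/7.33 + (24−27.33)²/27.33 + (18−14.67)²/14.67 = 3.4922
df = 1
p-value (upper-tail) = 0.06166
→ bracket: 0.05<=p<0.10

p-value bracket: 0.05<=p<0.10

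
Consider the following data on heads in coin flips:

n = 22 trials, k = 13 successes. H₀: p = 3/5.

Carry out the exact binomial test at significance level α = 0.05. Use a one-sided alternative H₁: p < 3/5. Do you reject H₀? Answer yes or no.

reject H₀: no

Exact binomial: n=22, k=13, p₀=3/5=0.6000
P(X≤13) from Σ C(n,i)·p₀^i·(1−p₀)^(n−i)
p-value (one-sided, H₁ less) = 0.54595
At α=0.05: p ≥ α → fail to reject H₀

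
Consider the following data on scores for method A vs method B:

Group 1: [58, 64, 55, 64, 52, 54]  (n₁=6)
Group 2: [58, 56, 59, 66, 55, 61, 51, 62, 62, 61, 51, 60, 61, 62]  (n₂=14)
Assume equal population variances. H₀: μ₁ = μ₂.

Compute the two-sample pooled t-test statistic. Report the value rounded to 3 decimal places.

x̄₁=57.833, s₁=5.154, n₁=6
x̄₂=58.929, s₂=4.323, n₂=14
s_p² = [5·5.154² + 13·4.323²]/18 = 20.8757
SE = √(s_p²·(1/6+1/14)) = 2.2294
t = (57.833−58.929)/2.2294 = -0.4913
df = 18

test statistic = -0.491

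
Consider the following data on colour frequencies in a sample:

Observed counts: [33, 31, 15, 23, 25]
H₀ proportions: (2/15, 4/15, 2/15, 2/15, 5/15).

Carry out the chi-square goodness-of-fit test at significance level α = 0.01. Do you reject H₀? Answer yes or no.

n = 127; E_i = n·p_i = [16.93, 33.87, 16.93, 16.93, 42.33]
χ² = (33−16.93)²/16.93 + (31−33.87)²/33.87 + (15−16.93)²/16.93 + (23−16.93)²/16.93 + (25−42.33)²/42.33 = 24.9783
df = 4
p-value (upper-tail) = 0.00005
At α=0.01: p < α → reject H₀

reject H₀: yes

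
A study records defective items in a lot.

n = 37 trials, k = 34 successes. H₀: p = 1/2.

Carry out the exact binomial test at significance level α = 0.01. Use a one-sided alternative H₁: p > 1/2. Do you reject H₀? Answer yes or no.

reject H₀: yes

Exact binomial: n=37, k=34, p₀=1/2=0.5000
P(X≥34) from Σ C(n,i)·p₀^i·(1−p₀)^(n−i)
p-value (one-sided, H₁ greater) = 0.00000
At α=0.01: p < α → reject H₀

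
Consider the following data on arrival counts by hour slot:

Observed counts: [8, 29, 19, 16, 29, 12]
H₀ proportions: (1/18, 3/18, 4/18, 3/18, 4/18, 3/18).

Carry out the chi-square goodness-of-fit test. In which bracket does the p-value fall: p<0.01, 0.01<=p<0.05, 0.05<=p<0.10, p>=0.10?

n = 113; E_i = n·p_i = [6.28, 18.83, 25.11, 18.83, 25.11, 18.83]
χ² = (8−6.28)²/6.28 + (29−18.83)²/18.83 + (19−25.11)²/25.11 + (16−18.83)²/18.83 + (29−25.11)²/25.11 + (12−18.83)²/18.83 = 10.9558
df = 5
p-value (upper-tail) = 0.05226
→ bracket: 0.05<=p<0.10

p-value bracket: 0.05<=p<0.10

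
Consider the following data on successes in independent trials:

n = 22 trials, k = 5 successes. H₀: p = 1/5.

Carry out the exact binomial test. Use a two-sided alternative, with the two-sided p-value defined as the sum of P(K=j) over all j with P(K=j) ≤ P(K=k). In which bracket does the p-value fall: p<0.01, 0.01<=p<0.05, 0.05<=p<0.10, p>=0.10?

p-value bracket: p>=0.10

Exact binomial: n=22, k=5, p₀=1/5=0.2000
P(X=j) = C(n,j)·p₀^j·(1−p₀)^(n−j); p = Σ P(X=j) over j with P(X=j) ≤ P(X=5)
p-value (two-sided) = 0.78916
→ bracket: p>=0.10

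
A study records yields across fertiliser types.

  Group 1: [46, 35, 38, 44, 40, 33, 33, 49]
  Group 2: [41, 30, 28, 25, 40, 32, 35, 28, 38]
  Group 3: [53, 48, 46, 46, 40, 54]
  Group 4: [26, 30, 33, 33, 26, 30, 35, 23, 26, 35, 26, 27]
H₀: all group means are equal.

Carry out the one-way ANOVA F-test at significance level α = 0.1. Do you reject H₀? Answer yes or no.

Group means [39.75, 33.00, 47.83, 29.17], grand mean 35.771
SSB = Σnᵢ(x̄ᵢ−x̄)² = 1592.171; SSW = ΣΣ(x−x̄ᵢ)² = 840.000
MSB = 1592.171/3 = 530.7238; MSW = 840.000/31 = 27.0968
F = MSB/MSW = 19.5862
df = (3, 31)
p-value (upper-tail) = 0.00000
At α=0.1: p < α → reject H₀

reject H₀: yes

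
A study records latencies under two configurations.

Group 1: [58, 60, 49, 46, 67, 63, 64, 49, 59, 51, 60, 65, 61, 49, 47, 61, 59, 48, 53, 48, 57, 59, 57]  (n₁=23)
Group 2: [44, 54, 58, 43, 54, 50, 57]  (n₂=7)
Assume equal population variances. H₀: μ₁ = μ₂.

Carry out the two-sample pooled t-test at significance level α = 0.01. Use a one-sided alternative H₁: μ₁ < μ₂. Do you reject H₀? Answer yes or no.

x̄₁=56.087, s₁=6.466, n₁=23
x̄₂=51.429, s₂=5.996, n₂=7
s_p² = [22·6.466² + 6·5.996²]/28 = 40.5550
SE = √(s_p²·(1/23+1/7)) = 2.7490
t = (56.087−51.429)/2.7490 = 1.6946
df = 28
p-value (one-sided, H₁ less) = 0.94938
At α=0.01: p ≥ α → fail to reject H₀

reject H₀: no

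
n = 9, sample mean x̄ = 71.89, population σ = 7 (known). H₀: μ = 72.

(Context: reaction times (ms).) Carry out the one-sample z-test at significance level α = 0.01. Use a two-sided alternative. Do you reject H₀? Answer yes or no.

reject H₀: no

SE = σ/√n = 7/√9 = 2.3333
z = (x̄−μ₀)/SE = (71.89−72)/2.3333 = -0.0471
p-value (two-sided) = 0.96240
At α=0.01: p ≥ α → fail to reject H₀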